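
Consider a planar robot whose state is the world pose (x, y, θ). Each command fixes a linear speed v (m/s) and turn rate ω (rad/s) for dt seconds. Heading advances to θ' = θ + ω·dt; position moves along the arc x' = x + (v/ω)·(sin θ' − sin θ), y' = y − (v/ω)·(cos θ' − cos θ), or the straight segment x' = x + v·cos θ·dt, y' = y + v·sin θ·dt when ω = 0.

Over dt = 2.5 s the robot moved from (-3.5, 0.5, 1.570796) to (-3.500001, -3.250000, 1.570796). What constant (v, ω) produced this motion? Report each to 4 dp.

v = -1.5000, ω = 0.0000

Δθ = 1.570796 − 1.570796 = 0.000000
ω = Δθ/dt = 0.000000/2.5 = 0.0000
ω = 0 → v = (Δx·cos θ + Δy·sin θ)/dt = -1.5000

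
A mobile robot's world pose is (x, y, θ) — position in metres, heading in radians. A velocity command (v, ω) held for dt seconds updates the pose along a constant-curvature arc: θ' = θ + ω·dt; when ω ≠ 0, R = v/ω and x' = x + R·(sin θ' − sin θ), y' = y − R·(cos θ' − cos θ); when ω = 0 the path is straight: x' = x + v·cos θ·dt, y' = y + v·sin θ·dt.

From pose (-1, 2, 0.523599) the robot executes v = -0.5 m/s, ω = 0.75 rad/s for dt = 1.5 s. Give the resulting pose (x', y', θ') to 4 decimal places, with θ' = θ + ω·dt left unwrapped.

(-1.3313, 1.3708, 1.6486)

θ' = 0.5236 + 0.75·1.5 = 1.6486
R = v/ω = -0.5/0.75 = -0.6667
x' = -1 + -0.6667·(sin 1.6486 − sin 0.5236) = -1.3313
y' = 2 − -0.6667·(cos 1.6486 − cos 0.5236) = 1.3708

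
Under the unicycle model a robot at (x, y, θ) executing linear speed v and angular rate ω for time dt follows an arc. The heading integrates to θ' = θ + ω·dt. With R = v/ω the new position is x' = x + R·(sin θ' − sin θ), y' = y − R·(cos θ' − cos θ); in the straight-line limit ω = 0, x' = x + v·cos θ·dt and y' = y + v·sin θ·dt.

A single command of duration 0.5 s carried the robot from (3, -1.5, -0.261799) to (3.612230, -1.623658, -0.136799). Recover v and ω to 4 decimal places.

Δθ = -0.136799 − -0.261799 = 0.125000
ω = Δθ/dt = 0.125000/0.5 = 0.2500
R = Δx/(sin θ' − sin θ) = 5.0000
v = R·ω = 5.0000·0.2500 = 1.2500

v = 1.2500, ω = 0.2500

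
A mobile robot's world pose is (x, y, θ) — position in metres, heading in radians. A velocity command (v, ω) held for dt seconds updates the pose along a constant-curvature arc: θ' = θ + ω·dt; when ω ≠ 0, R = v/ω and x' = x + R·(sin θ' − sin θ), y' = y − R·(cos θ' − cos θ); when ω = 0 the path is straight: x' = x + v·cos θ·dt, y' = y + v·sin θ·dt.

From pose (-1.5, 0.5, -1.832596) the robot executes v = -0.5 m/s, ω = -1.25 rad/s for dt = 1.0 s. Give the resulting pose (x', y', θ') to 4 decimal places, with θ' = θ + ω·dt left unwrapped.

(-1.1372, 0.7958, -3.0826)

θ' = -1.8326 + -1.25·1.0 = -3.0826
R = v/ω = -0.5/-1.25 = 0.4000
x' = -1.5 + 0.4000·(sin -3.0826 − sin -1.8326) = -1.1372
y' = 0.5 − 0.4000·(cos -3.0826 − cos -1.8326) = 0.7958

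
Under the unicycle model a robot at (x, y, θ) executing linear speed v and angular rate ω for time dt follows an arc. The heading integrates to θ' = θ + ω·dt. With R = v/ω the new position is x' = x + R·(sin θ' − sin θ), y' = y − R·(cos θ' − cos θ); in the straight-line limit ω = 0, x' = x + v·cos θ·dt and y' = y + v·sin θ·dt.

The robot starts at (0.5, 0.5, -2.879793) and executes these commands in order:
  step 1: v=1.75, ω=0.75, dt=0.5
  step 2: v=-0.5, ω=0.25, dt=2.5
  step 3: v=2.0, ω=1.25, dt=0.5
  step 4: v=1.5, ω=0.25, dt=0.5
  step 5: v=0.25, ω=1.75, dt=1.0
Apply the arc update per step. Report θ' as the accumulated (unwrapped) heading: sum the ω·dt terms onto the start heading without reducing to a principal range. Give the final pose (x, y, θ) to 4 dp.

(0.9251, -0.6136, 0.6202)

step 1: θ'=-2.5048 (R=2.3333) → pose (-0.2835, 0.1222, -2.5048)
step 2: θ'=-1.8798 (R=-2.0000) → pose (0.4325, 1.1220, -1.8798)
step 3: θ'=-1.2548 (R=1.6000) → pose (0.4359, 0.1382, -1.2548)
step 4: θ'=-1.1298 (R=6.0000) → pose (0.7129, -0.5583, -1.1298)
step 5: θ'=0.6202 (R=0.1429) → pose (0.9251, -0.6136, 0.6202)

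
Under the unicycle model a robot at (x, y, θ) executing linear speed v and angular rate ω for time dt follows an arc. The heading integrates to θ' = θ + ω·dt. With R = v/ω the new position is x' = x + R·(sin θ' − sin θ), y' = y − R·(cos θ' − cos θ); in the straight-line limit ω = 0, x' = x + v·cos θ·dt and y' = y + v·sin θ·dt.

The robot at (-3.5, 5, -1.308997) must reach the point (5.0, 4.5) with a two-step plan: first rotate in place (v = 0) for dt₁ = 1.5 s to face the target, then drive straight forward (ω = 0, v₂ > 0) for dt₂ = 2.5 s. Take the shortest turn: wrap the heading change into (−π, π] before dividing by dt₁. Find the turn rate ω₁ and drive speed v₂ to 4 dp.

ω₁ = 0.8335, v₂ = 3.4059

heading to target = atan2(4.5−5, 5−-3.5) = -0.0588
Δθ = wrap(-0.0588 − -1.3090) = 1.2502; ω₁ = Δθ/dt₁ = 0.8335
distance = √((5−-3.5)² + (4.5−5)²) = 8.5147; v₂ = distance/dt₂ = 3.4059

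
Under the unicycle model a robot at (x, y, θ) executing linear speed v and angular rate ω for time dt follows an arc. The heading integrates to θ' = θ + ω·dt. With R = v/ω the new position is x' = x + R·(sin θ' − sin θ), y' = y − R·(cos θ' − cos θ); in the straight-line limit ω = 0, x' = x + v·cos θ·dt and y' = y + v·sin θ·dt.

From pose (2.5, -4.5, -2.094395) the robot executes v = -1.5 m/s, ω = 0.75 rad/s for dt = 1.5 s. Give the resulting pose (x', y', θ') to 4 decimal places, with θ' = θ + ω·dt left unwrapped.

θ' = -2.0944 + 0.75·1.5 = -0.9694
R = v/ω = -1.5/0.75 = -2.0000
x' = 2.5 + -2.0000·(sin -0.9694 − sin -2.0944) = 2.4170
y' = -4.5 − -2.0000·(cos -0.9694 − cos -2.0944) = -2.3684

(2.4170, -2.3684, -0.9694)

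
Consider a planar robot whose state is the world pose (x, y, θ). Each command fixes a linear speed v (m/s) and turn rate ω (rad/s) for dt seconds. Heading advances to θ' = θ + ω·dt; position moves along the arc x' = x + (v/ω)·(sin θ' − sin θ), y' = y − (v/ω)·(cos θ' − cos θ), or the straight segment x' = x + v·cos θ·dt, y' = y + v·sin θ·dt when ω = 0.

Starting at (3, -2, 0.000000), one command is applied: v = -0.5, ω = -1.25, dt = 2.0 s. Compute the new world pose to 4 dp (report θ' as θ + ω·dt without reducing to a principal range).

θ' = 0.0000 + -1.25·2.0 = -2.5000
R = v/ω = -0.5/-1.25 = 0.4000
x' = 3 + 0.4000·(sin -2.5000 − sin 0.0000) = 2.7606
y' = -2 − 0.4000·(cos -2.5000 − cos 0.0000) = -1.2795

(2.7606, -1.2795, -2.5000)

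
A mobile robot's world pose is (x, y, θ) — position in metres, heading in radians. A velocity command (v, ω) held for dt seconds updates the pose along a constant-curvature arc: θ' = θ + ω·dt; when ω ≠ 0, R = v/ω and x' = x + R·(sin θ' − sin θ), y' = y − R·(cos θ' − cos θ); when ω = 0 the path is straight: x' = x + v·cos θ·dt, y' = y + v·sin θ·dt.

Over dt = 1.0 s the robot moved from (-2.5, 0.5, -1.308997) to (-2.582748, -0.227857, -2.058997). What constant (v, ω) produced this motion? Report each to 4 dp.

v = 0.7500, ω = -0.7500

Δθ = -2.058997 − -1.308997 = -0.750000
ω = Δθ/dt = -0.750000/1.0 = -0.7500
R = −Δy/(cos θ' − cos θ) = -1.0000
v = R·ω = -1.0000·-0.7500 = 0.7500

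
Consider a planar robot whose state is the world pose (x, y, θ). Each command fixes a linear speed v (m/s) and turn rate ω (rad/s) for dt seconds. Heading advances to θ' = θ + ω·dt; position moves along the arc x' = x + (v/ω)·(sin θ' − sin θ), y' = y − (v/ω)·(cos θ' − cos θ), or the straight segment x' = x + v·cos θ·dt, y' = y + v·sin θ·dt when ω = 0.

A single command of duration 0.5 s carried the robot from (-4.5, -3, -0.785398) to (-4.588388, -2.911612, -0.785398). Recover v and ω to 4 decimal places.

v = -0.2500, ω = 0.0000

Δθ = -0.785398 − -0.785398 = 0.000000
ω = Δθ/dt = 0.000000/0.5 = 0.0000
ω = 0 → v = (Δx·cos θ + Δy·sin θ)/dt = -0.2500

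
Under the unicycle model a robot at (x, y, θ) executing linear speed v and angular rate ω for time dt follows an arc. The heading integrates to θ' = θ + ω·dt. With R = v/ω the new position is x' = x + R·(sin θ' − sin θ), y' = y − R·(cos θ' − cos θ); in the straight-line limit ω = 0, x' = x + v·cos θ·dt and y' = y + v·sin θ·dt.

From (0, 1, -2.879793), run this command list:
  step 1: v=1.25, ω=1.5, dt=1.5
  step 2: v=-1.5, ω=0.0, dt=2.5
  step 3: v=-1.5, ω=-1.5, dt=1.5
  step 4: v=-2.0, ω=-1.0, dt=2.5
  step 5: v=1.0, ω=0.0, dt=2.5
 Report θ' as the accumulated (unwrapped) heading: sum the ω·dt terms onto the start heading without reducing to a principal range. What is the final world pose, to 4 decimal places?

(0.6603, 2.2982, -5.3798)

step 1: θ'=-0.6298 (R=0.8333) → pose (-0.2751, -0.4784, -0.6298)
step 2: θ'=-0.6298 (straight) → pose (-3.3057, 1.7303, -0.6298)
step 3: θ'=-2.8798 (R=1.0000) → pose (-2.9755, 3.5043, -2.8798)
step 4: θ'=-5.3798 (R=2.0000) → pose (-0.8870, 0.3346, -5.3798)
step 5: θ'=-5.3798 (straight) → pose (0.6603, 2.2982, -5.3798)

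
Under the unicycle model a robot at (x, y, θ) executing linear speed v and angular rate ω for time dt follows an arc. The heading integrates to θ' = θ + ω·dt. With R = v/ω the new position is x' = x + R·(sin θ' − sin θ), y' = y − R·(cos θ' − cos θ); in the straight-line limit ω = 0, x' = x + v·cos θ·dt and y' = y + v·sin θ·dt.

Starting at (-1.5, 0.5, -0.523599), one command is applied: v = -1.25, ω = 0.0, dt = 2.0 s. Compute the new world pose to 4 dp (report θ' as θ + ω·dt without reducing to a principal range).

θ' = -0.5236 + 0.0·2.0 = -0.5236
ω = 0 → straight: x' = -1.5 + -1.25·cos(-0.5236)·2.0 = -3.6651
y' = 0.5 + -1.25·sin(-0.5236)·2.0 = 1.7500

(-3.6651, 1.7500, -0.5236)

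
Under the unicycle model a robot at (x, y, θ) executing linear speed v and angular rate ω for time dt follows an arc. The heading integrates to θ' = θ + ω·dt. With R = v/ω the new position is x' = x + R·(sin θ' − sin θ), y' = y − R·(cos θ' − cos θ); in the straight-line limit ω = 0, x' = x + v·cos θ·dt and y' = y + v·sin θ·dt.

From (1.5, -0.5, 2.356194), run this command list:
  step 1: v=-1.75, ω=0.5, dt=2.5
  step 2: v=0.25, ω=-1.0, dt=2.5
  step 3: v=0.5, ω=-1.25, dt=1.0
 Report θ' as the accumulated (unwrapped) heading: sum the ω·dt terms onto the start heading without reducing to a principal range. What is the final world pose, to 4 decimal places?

step 1: θ'=3.6062 (R=-3.5000) → pose (5.5431, -1.1541, 3.6062)
step 2: θ'=1.1062 (R=-0.2500) → pose (5.2076, -0.8186, 1.1062)
step 3: θ'=-0.1438 (R=-0.4000) → pose (5.6225, -0.6020, -0.1438)

(5.6225, -0.6020, -0.1438)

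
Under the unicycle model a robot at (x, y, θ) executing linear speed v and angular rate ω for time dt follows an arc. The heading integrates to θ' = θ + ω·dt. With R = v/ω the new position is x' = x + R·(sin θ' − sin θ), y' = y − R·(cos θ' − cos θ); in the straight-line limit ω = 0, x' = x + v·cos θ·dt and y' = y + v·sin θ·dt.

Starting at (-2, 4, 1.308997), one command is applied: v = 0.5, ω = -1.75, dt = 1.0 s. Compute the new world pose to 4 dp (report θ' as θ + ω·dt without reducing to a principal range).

(-1.6021, 4.1844, -0.4410)

θ' = 1.3090 + -1.75·1.0 = -0.4410
R = v/ω = 0.5/-1.75 = -0.2857
x' = -2 + -0.2857·(sin -0.4410 − sin 1.3090) = -1.6021
y' = 4 − -0.2857·(cos -0.4410 − cos 1.3090) = 4.1844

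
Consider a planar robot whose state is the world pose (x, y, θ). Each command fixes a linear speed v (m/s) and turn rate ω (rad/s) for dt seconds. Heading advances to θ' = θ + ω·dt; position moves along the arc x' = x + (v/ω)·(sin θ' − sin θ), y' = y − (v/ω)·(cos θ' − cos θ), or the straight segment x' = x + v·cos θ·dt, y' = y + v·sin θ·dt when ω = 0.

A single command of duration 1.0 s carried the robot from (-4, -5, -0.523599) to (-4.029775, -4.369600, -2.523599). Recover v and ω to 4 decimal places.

Δθ = -2.523599 − -0.523599 = -2.000000
ω = Δθ/dt = -2.000000/1.0 = -2.0000
R = −Δy/(cos θ' − cos θ) = 0.3750
v = R·ω = 0.3750·-2.0000 = -0.7500

v = -0.7500, ω = -2.0000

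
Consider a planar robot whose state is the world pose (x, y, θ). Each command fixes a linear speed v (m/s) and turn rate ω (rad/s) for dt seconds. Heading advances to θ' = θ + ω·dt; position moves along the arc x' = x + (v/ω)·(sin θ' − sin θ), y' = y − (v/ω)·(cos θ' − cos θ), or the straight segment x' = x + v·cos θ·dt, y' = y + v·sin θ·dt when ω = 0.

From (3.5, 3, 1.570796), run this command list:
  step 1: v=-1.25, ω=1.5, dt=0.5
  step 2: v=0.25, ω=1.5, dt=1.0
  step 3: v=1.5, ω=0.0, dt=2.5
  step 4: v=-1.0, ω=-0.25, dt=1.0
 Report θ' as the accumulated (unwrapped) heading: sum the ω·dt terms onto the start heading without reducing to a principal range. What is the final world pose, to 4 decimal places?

step 1: θ'=2.3208 (R=-0.8333) → pose (3.7236, 2.4320, 2.3208)
step 2: θ'=3.8208 (R=0.1667) → pose (3.4969, 2.4480, 3.8208)
step 3: θ'=3.8208 (straight) → pose (0.5792, 0.0924, 3.8208)
step 4: θ'=3.5708 (R=4.0000) → pose (1.4273, 0.6173, 3.5708)

(1.4273, 0.6173, 3.5708)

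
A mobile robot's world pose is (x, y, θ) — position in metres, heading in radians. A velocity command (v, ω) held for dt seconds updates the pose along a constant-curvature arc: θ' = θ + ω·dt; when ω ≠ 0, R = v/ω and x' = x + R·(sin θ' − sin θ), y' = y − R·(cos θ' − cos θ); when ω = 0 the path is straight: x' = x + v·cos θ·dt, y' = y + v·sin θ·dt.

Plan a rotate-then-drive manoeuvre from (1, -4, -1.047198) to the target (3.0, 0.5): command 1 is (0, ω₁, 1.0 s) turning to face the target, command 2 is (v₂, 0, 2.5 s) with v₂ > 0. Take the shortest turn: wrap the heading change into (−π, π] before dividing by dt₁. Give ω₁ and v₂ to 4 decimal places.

heading to target = atan2(0.5−-4, 3−1) = 1.1526
Δθ = wrap(1.1526 − -1.0472) = 2.1998; ω₁ = Δθ/dt₁ = 2.1998
distance = √((3−1)² + (0.5−-4)²) = 4.9244; v₂ = distance/dt₂ = 1.9698

ω₁ = 2.1998, v₂ = 1.9698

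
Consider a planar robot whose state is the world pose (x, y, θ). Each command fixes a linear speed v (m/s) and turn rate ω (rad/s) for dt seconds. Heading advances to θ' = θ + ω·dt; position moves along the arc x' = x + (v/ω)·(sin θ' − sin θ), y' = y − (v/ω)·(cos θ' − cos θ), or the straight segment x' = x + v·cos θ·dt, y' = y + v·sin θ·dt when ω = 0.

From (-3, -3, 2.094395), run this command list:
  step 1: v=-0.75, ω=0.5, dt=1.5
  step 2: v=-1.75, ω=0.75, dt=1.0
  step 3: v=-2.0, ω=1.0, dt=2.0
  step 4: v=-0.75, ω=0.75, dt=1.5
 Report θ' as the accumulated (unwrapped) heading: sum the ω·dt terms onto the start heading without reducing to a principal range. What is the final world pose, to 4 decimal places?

step 1: θ'=2.8444 (R=-1.5000) → pose (-2.1402, -3.6842, 2.8444)
step 2: θ'=3.5944 (R=-2.3333) → pose (-0.4361, -3.5514, 3.5944)
step 3: θ'=5.5944 (R=-2.0000) → pose (-0.0399, -0.2089, 5.5944)
step 4: θ'=6.7194 (R=-1.0000) → pose (-1.0980, -0.0746, 6.7194)

(-1.0980, -0.0746, 6.7194)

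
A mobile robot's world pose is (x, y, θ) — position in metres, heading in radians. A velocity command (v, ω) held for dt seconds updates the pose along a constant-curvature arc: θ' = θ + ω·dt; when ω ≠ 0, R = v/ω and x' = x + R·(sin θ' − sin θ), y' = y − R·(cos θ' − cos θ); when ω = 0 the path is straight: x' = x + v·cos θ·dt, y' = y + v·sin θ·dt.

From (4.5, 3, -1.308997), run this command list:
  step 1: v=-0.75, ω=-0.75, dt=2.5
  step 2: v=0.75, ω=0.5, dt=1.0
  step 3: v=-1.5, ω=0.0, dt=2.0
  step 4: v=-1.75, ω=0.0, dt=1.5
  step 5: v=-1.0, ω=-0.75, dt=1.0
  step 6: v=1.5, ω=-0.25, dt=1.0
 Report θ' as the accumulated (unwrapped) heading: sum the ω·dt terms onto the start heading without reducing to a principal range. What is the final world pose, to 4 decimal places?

(9.4341, 7.2771, -3.6840)

step 1: θ'=-3.1840 (R=1.0000) → pose (5.5083, 4.2579, -3.1840)
step 2: θ'=-2.6840 (R=1.5000) → pose (4.7820, 4.1049, -2.6840)
step 3: θ'=-2.6840 (straight) → pose (7.4734, 5.4303, -2.6840)
step 4: θ'=-2.6840 (straight) → pose (9.8283, 6.5900, -2.6840)
step 5: θ'=-3.4340 (R=1.3333) → pose (10.8017, 6.6706, -3.4340)
step 6: θ'=-3.6840 (R=-6.0000) → pose (9.4341, 7.2771, -3.6840)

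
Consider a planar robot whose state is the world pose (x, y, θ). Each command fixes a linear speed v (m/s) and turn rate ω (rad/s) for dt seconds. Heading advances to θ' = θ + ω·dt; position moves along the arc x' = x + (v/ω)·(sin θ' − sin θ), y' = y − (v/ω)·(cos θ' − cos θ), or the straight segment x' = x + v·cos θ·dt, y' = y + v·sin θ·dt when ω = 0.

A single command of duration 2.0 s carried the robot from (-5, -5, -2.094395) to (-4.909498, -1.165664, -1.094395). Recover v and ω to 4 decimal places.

Δθ = -1.094395 − -2.094395 = 1.000000
ω = Δθ/dt = 1.000000/2.0 = 0.5000
R = −Δy/(cos θ' − cos θ) = -4.0000
v = R·ω = -4.0000·0.5000 = -2.0000

v = -2.0000, ω = 0.5000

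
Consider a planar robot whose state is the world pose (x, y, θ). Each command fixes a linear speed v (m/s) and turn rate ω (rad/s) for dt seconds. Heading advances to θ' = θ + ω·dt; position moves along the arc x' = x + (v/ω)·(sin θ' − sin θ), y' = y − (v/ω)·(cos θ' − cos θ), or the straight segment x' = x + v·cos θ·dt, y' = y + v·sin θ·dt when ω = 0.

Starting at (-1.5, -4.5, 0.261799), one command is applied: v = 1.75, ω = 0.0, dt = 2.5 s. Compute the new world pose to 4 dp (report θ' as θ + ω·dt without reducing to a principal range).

(2.7259, -3.3677, 0.2618)

θ' = 0.2618 + 0.0·2.5 = 0.2618
ω = 0 → straight: x' = -1.5 + 1.75·cos(0.2618)·2.5 = 2.7259
y' = -4.5 + 1.75·sin(0.2618)·2.5 = -3.3677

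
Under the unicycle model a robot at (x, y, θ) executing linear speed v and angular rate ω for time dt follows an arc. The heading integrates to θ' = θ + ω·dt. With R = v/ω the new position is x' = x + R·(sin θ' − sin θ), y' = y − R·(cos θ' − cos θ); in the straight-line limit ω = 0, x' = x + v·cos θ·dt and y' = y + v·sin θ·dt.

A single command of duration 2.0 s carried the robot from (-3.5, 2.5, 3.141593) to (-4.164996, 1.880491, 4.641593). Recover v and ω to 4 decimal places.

Δθ = 4.641593 − 3.141593 = 1.500000
ω = Δθ/dt = 1.500000/2.0 = 0.7500
R = Δx/(sin θ' − sin θ) = 0.6667
v = R·ω = 0.6667·0.7500 = 0.5000

v = 0.5000, ω = 0.7500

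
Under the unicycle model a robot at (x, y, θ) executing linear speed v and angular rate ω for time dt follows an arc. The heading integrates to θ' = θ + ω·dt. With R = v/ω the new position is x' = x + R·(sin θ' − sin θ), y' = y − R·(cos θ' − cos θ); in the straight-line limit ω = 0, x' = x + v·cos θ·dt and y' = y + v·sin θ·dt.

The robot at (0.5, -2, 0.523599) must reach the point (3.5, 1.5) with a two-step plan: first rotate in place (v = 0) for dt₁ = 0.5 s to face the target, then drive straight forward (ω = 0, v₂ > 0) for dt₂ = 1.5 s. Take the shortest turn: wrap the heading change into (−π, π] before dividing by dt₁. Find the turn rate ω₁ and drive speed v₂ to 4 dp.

heading to target = atan2(1.5−-2, 3.5−0.5) = 0.8622
Δθ = wrap(0.8622 − 0.5236) = 0.3386; ω₁ = Δθ/dt₁ = 0.6771
distance = √((3.5−0.5)² + (1.5−-2)²) = 4.6098; v₂ = distance/dt₂ = 3.0732

ω₁ = 0.6771, v₂ = 3.0732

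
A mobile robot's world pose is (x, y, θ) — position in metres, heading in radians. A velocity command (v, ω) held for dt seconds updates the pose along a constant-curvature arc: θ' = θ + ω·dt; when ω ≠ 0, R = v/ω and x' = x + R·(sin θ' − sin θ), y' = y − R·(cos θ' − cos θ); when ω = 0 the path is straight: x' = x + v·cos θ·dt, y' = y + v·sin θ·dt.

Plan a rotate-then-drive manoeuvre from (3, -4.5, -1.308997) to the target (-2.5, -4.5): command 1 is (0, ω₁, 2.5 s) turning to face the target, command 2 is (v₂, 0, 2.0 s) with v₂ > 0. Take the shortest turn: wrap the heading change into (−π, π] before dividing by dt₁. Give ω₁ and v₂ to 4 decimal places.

ω₁ = -0.7330, v₂ = 2.7500

heading to target = atan2(-4.5−-4.5, -2.5−3) = 3.1416
Δθ = wrap(3.1416 − -1.3090) = -1.8326; ω₁ = Δθ/dt₁ = -0.7330
distance = √((-2.5−3)² + (-4.5−-4.5)²) = 5.5000; v₂ = distance/dt₂ = 2.7500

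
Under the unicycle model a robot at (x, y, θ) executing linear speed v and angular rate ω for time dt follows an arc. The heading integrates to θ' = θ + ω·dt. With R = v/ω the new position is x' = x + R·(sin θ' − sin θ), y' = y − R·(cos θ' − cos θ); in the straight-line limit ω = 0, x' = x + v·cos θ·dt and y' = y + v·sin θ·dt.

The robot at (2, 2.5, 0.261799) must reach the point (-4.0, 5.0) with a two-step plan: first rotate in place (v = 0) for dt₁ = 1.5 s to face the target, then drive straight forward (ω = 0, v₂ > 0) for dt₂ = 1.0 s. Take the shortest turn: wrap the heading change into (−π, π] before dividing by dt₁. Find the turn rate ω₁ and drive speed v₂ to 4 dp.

ω₁ = 1.6567, v₂ = 6.5000

heading to target = atan2(5−2.5, -4−2) = 2.7468
Δθ = wrap(2.7468 − 0.2618) = 2.4850; ω₁ = Δθ/dt₁ = 1.6567
distance = √((-4−2)² + (5−2.5)²) = 6.5000; v₂ = distance/dt₂ = 6.5000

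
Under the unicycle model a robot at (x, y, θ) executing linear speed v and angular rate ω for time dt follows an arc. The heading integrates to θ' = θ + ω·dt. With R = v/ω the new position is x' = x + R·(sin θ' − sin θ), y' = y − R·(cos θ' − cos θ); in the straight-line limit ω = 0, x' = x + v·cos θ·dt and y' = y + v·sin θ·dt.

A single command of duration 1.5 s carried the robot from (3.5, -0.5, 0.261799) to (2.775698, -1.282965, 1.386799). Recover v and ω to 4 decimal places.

Δθ = 1.386799 − 0.261799 = 1.125000
ω = Δθ/dt = 1.125000/1.5 = 0.7500
R = −Δy/(cos θ' − cos θ) = -1.0000
v = R·ω = -1.0000·0.7500 = -0.7500

v = -0.7500, ω = 0.7500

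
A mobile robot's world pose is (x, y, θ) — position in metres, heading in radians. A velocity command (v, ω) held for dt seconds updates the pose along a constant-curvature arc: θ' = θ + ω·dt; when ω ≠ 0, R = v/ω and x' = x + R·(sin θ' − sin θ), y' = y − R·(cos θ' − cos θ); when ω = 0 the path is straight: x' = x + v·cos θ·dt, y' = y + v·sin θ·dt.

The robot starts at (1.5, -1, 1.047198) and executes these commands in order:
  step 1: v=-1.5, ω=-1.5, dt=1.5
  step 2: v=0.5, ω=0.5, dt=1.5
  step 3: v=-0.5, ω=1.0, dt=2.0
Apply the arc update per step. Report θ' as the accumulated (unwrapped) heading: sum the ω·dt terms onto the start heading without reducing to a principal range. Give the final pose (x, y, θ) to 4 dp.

step 1: θ'=-1.2028 (R=1.0000) → pose (-0.2991, -0.8597, -1.2028)
step 2: θ'=-0.4528 (R=1.0000) → pose (0.1965, -1.3992, -0.4528)
step 3: θ'=1.5472 (R=-0.5000) → pose (-0.5221, -1.8370, 1.5472)

(-0.5221, -1.8370, 1.5472)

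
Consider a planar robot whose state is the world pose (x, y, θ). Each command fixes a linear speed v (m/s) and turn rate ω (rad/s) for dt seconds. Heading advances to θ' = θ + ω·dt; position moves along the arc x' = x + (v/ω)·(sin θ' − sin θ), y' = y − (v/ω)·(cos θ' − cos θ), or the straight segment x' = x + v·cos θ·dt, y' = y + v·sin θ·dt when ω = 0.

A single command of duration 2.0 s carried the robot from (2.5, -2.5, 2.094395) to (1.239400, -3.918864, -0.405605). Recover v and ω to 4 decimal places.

Δθ = -0.405605 − 2.094395 = -2.500000
ω = Δθ/dt = -2.500000/2.0 = -1.2500
R = −Δy/(cos θ' − cos θ) = 1.0000
v = R·ω = 1.0000·-1.2500 = -1.2500

v = -1.2500, ω = -1.2500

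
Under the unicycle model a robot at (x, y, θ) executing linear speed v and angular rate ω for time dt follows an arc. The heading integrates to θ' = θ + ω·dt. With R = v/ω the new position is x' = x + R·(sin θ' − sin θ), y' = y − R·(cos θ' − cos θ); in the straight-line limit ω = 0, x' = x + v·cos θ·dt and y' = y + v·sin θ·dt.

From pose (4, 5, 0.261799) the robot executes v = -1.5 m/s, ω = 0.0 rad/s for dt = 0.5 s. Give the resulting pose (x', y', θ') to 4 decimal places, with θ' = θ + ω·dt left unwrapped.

(3.2756, 4.8059, 0.2618)

θ' = 0.2618 + 0.0·0.5 = 0.2618
ω = 0 → straight: x' = 4 + -1.5·cos(0.2618)·0.5 = 3.2756
y' = 5 + -1.5·sin(0.2618)·0.5 = 4.8059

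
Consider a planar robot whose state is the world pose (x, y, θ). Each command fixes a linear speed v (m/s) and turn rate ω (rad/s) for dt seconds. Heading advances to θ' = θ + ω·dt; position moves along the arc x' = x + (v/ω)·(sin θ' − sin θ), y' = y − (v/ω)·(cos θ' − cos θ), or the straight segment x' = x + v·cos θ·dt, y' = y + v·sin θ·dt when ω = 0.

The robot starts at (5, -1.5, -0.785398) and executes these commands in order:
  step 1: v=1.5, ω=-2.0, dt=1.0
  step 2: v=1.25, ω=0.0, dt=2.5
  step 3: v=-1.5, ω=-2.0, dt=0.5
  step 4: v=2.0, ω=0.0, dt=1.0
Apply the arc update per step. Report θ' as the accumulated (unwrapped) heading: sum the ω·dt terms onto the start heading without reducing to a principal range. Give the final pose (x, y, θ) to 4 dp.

(0.9144, -2.7255, -3.7854)

step 1: θ'=-2.7854 (R=-0.7500) → pose (4.7312, -2.7333, -2.7854)
step 2: θ'=-2.7854 (straight) → pose (1.8024, -3.8230, -2.7854)
step 3: θ'=-3.7854 (R=0.7500) → pose (2.5141, -3.9260, -3.7854)
step 4: θ'=-3.7854 (straight) → pose (0.9144, -2.7255, -3.7854)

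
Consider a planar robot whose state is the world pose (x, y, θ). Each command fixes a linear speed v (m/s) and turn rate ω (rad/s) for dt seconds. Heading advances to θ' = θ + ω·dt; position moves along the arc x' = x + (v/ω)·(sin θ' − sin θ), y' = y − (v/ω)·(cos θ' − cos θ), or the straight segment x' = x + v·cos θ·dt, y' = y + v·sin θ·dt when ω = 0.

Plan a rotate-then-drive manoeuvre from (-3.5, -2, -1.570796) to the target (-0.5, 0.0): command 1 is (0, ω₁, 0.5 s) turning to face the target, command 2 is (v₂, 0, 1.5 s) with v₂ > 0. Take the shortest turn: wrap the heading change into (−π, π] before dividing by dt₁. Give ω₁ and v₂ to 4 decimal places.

heading to target = atan2(0−-2, -0.5−-3.5) = 0.5880
Δθ = wrap(0.5880 − -1.5708) = 2.1588; ω₁ = Δθ/dt₁ = 4.3176
distance = √((-0.5−-3.5)² + (0−-2)²) = 3.6056; v₂ = distance/dt₂ = 2.4037

ω₁ = 4.3176, v₂ = 2.4037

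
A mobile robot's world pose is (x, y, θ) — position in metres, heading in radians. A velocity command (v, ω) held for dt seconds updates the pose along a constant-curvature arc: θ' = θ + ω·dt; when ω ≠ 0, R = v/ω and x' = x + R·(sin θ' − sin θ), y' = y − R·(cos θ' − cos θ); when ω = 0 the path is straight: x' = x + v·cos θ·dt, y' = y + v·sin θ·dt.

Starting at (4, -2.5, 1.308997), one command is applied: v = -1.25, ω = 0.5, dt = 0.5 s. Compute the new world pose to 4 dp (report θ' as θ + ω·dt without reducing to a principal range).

θ' = 1.3090 + 0.5·0.5 = 1.5590
R = v/ω = -1.25/0.5 = -2.5000
x' = 4 + -2.5000·(sin 1.5590 − sin 1.3090) = 3.9150
y' = -2.5 − -2.5000·(cos 1.5590 − cos 1.3090) = -3.1175

(3.9150, -3.1175, 1.5590)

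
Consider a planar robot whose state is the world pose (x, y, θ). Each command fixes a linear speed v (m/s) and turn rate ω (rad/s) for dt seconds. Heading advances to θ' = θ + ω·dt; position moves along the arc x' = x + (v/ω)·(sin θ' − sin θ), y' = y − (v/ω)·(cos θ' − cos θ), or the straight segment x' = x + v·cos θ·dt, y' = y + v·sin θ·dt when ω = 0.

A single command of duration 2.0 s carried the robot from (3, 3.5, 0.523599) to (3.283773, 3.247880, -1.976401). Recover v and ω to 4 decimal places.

Δθ = -1.976401 − 0.523599 = -2.500000
ω = Δθ/dt = -2.500000/2.0 = -1.2500
R = Δx/(sin θ' − sin θ) = -0.2000
v = R·ω = -0.2000·-1.2500 = 0.2500

v = 0.2500, ω = -1.2500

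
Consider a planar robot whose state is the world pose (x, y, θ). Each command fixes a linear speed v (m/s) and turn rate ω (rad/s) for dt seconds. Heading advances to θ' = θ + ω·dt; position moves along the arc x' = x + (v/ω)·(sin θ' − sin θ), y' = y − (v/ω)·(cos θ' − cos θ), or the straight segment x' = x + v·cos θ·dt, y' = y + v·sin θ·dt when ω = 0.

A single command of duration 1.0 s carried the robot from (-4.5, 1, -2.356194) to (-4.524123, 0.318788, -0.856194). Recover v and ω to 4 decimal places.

v = 0.7500, ω = 1.5000

Δθ = -0.856194 − -2.356194 = 1.500000
ω = Δθ/dt = 1.500000/1.0 = 1.5000
R = −Δy/(cos θ' − cos θ) = 0.5000
v = R·ω = 0.5000·1.5000 = 0.7500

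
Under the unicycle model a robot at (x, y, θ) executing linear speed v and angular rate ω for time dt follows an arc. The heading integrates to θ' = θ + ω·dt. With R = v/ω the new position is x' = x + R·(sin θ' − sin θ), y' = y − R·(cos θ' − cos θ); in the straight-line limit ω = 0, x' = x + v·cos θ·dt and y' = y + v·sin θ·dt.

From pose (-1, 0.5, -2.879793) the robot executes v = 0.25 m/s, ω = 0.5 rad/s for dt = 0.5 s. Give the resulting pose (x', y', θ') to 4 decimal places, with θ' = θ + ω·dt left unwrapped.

(-1.1155, 0.4530, -2.6298)

θ' = -2.8798 + 0.5·0.5 = -2.6298
R = v/ω = 0.25/0.5 = 0.5000
x' = -1 + 0.5000·(sin -2.6298 − sin -2.8798) = -1.1155
y' = 0.5 − 0.5000·(cos -2.6298 − cos -2.8798) = 0.4530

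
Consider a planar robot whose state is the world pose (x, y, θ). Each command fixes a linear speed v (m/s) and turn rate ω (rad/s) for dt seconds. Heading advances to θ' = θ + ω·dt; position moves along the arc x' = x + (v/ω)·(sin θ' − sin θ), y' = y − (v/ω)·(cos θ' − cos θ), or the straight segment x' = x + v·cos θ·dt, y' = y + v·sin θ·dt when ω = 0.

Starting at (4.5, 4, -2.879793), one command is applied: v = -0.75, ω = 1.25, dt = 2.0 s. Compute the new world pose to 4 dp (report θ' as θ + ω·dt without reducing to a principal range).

(4.5671, 5.1368, -0.3798)

θ' = -2.8798 + 1.25·2.0 = -0.3798
R = v/ω = -0.75/1.25 = -0.6000
x' = 4.5 + -0.6000·(sin -0.3798 − sin -2.8798) = 4.5671
y' = 4 − -0.6000·(cos -0.3798 − cos -2.8798) = 5.1368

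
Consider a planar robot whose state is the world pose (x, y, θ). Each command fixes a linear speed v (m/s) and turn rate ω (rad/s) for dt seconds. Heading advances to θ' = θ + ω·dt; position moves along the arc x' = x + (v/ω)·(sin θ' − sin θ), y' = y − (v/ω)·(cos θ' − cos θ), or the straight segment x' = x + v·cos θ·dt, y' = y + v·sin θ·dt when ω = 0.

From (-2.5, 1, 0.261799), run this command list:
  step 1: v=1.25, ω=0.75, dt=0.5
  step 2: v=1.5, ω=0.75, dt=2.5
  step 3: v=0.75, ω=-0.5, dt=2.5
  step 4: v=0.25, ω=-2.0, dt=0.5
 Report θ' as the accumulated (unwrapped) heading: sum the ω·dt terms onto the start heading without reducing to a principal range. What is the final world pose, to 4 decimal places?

(-2.4104, 6.2453, 0.2618)

step 1: θ'=0.6368 (R=1.6667) → pose (-1.9403, 1.2699, 0.6368)
step 2: θ'=2.5118 (R=2.0000) → pose (-1.9516, 4.4942, 2.5118)
step 3: θ'=1.2618 (R=-1.5000) → pose (-2.4971, 6.1626, 1.2618)
step 4: θ'=0.2618 (R=-0.1250) → pose (-2.4104, 6.2453, 0.2618)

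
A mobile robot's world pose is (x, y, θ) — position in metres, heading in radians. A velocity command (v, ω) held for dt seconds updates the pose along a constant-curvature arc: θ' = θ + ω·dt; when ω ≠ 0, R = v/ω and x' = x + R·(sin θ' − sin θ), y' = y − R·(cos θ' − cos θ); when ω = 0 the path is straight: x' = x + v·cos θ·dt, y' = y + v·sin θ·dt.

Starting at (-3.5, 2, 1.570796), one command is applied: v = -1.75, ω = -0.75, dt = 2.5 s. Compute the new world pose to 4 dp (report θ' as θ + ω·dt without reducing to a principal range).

(-6.5322, -0.2262, -0.3042)

θ' = 1.5708 + -0.75·2.5 = -0.3042
R = v/ω = -1.75/-0.75 = 2.3333
x' = -3.5 + 2.3333·(sin -0.3042 − sin 1.5708) = -6.5322
y' = 2 − 2.3333·(cos -0.3042 − cos 1.5708) = -0.2262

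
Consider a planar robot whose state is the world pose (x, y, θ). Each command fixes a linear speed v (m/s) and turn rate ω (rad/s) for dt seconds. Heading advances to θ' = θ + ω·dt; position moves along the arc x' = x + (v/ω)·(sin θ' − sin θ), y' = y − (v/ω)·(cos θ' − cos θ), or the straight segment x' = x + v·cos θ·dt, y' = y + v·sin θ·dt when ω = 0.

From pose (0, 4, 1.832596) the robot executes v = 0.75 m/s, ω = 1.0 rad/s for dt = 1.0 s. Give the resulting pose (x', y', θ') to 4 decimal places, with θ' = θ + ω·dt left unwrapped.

θ' = 1.8326 + 1.0·1.0 = 2.8326
R = v/ω = 0.75/1.0 = 0.7500
x' = 0 + 0.7500·(sin 2.8326 − sin 1.8326) = -0.4964
y' = 4 − 0.7500·(cos 2.8326 − cos 1.8326) = 4.5204

(-0.4964, 4.5204, 2.8326)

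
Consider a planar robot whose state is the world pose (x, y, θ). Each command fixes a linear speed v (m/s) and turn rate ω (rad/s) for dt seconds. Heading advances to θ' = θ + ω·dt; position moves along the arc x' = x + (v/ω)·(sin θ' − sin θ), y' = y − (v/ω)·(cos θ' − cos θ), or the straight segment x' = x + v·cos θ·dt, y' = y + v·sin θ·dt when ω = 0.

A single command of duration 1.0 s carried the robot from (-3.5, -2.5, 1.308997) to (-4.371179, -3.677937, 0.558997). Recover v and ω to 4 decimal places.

Δθ = 0.558997 − 1.308997 = -0.750000
ω = Δθ/dt = -0.750000/1.0 = -0.7500
R = −Δy/(cos θ' − cos θ) = 2.0000
v = R·ω = 2.0000·-0.7500 = -1.5000

v = -1.5000, ω = -0.7500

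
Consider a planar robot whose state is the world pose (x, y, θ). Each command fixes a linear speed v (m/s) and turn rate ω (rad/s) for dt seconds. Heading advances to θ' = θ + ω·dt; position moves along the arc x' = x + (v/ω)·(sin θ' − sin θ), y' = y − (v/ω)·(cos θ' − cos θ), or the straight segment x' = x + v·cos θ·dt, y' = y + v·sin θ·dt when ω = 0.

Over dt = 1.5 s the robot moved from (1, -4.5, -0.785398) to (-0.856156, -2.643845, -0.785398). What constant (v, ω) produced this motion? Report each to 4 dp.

v = -1.7500, ω = 0.0000

Δθ = -0.785398 − -0.785398 = 0.000000
ω = Δθ/dt = 0.000000/1.5 = 0.0000
ω = 0 → v = (Δx·cos θ + Δy·sin θ)/dt = -1.7500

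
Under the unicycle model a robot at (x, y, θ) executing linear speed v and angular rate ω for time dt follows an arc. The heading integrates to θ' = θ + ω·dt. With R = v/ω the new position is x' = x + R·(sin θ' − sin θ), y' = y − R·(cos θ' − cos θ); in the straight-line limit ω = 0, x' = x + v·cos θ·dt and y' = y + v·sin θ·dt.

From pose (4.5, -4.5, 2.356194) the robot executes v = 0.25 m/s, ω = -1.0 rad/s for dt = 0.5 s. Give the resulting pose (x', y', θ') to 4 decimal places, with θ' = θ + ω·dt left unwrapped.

θ' = 2.3562 + -1.0·0.5 = 1.8562
R = v/ω = 0.25/-1.0 = -0.2500
x' = 4.5 + -0.2500·(sin 1.8562 − sin 2.3562) = 4.4369
y' = -4.5 − -0.2500·(cos 1.8562 − cos 2.3562) = -4.3936

(4.4369, -4.3936, 1.8562)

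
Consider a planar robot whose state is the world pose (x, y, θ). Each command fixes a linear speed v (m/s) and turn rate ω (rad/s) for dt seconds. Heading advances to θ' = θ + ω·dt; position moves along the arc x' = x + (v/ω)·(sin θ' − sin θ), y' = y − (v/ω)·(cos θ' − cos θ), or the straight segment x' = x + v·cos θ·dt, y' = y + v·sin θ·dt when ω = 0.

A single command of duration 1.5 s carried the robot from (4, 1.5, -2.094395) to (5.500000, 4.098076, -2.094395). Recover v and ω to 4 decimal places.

Δθ = -2.094395 − -2.094395 = 0.000000
ω = Δθ/dt = 0.000000/1.5 = 0.0000
ω = 0 → v = (Δx·cos θ + Δy·sin θ)/dt = -2.0000

v = -2.0000, ω = 0.0000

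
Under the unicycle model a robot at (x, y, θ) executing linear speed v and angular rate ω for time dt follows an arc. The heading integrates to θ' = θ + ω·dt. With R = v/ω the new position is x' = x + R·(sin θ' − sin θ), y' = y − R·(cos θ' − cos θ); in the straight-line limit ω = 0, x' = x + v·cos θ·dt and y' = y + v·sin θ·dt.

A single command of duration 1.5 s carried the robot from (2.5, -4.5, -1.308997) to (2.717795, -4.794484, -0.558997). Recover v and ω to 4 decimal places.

v = 0.2500, ω = 0.5000

Δθ = -0.558997 − -1.308997 = 0.750000
ω = Δθ/dt = 0.750000/1.5 = 0.5000
R = −Δy/(cos θ' − cos θ) = 0.5000
v = R·ω = 0.5000·0.5000 = 0.2500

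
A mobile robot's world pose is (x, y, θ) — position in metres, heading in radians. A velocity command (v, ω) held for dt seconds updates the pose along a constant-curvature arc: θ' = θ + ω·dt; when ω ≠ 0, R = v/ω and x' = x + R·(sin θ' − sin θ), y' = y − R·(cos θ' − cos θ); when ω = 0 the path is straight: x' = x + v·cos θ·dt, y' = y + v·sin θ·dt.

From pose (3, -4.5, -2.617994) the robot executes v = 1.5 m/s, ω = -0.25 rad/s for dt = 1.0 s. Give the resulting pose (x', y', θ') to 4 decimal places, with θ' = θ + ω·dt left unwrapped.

θ' = -2.6180 + -0.25·1.0 = -2.8680
R = v/ω = 1.5/-0.25 = -6.0000
x' = 3 + -6.0000·(sin -2.8680 − sin -2.6180) = 1.6212
y' = -4.5 − -6.0000·(cos -2.8680 − cos -2.6180) = -5.0807

(1.6212, -5.0807, -2.8680)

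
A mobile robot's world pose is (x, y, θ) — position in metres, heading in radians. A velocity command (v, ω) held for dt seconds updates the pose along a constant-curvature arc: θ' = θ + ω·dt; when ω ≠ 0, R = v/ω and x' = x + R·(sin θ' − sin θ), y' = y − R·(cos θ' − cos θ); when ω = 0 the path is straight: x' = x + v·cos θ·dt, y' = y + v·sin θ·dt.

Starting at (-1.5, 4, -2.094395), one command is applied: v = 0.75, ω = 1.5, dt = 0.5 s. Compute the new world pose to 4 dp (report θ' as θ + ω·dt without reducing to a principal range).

(-1.5542, 3.6378, -1.3444)

θ' = -2.0944 + 1.5·0.5 = -1.3444
R = v/ω = 0.75/1.5 = 0.5000
x' = -1.5 + 0.5000·(sin -1.3444 − sin -2.0944) = -1.5542
y' = 4 − 0.5000·(cos -1.3444 − cos -2.0944) = 3.6378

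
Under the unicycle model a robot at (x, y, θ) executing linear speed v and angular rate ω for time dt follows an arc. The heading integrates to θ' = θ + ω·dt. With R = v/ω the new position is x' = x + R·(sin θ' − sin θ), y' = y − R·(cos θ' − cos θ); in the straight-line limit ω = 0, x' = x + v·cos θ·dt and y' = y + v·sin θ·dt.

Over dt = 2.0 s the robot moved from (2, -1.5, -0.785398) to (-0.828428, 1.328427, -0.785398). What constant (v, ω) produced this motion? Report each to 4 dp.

Δθ = -0.785398 − -0.785398 = 0.000000
ω = Δθ/dt = 0.000000/2.0 = 0.0000
ω = 0 → v = (Δx·cos θ + Δy·sin θ)/dt = -2.0000

v = -2.0000, ω = 0.0000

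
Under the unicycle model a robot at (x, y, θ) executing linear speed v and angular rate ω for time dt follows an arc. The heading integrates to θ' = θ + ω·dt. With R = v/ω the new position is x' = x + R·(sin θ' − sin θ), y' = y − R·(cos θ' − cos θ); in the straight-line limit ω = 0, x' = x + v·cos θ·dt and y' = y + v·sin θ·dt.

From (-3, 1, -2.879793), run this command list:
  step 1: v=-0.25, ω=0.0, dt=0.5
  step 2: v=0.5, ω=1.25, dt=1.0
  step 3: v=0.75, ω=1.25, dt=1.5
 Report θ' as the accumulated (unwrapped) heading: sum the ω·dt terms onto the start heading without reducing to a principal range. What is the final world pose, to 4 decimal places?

step 1: θ'=-2.8798 (straight) → pose (-2.8793, 1.0324, -2.8798)
step 2: θ'=-1.6298 (R=0.4000) → pose (-3.1750, 0.6696, -1.6298)
step 3: θ'=0.2452 (R=0.6000) → pose (-2.4304, 0.0521, 0.2452)

(-2.4304, 0.0521, 0.2452)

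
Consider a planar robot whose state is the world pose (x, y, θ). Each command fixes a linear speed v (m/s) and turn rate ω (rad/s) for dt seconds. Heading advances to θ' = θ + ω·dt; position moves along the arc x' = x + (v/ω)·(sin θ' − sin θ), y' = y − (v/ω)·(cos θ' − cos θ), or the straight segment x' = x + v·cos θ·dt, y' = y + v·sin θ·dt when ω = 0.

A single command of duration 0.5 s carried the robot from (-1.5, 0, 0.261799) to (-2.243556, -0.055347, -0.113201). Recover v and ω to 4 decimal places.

Δθ = -0.113201 − 0.261799 = -0.375000
ω = Δθ/dt = -0.375000/0.5 = -0.7500
R = Δx/(sin θ' − sin θ) = 2.0000
v = R·ω = 2.0000·-0.7500 = -1.5000

v = -1.5000, ω = -0.7500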